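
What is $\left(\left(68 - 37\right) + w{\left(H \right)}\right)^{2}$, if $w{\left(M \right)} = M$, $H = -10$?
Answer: $441$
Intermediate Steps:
$\left(\left(68 - 37\right) + w{\left(H \right)}\right)^{2} = \left(\left(68 - 37\right) - 10\right)^{2} = \left(31 - 10\right)^{2} = 21^{2} = 441$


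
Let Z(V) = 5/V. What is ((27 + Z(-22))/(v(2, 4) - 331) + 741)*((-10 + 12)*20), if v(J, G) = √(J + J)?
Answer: 107255380/3619 ≈ 29637.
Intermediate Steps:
v(J, G) = √2*√J (v(J, G) = √(2*J) = √2*√J)
((27 + Z(-22))/(v(2, 4) - 331) + 741)*((-10 + 12)*20) = ((27 + 5/(-22))/(√2*√2 - 331) + 741)*((-10 + 12)*20) = ((27 + 5*(-1/22))/(2 - 331) + 741)*(2*20) = ((27 - 5/22)/(-329) + 741)*40 = ((589/22)*(-1/329) + 741)*40 = (-589/7238 + 741)*40 = (5362769/7238)*40 = 107255380/3619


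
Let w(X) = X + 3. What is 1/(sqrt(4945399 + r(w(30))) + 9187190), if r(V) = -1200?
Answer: 9187190/84404455151901 - sqrt(4944199)/84404455151901 ≈ 1.0882e-7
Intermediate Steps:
w(X) = 3 + X
1/(sqrt(4945399 + r(w(30))) + 9187190) = 1/(sqrt(4945399 - 1200) + 9187190) = 1/(sqrt(4944199) + 9187190) = 1/(9187190 + sqrt(4944199))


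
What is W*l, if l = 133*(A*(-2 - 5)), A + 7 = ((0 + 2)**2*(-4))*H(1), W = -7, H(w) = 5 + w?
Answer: -671251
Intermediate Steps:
A = -103 (A = -7 + ((0 + 2)**2*(-4))*(5 + 1) = -7 + (2**2*(-4))*6 = -7 + (4*(-4))*6 = -7 - 16*6 = -7 - 96 = -103)
l = 95893 (l = 133*(-103*(-2 - 5)) = 133*(-103*(-7)) = 133*721 = 95893)
W*l = -7*95893 = -671251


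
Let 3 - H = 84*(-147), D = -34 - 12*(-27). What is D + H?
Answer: 12641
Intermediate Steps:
D = 290 (D = -34 + 324 = 290)
H = 12351 (H = 3 - 84*(-147) = 3 - 1*(-12348) = 3 + 12348 = 12351)
D + H = 290 + 12351 = 12641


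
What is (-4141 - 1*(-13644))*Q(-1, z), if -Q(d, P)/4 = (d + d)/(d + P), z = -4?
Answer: -76024/5 ≈ -15205.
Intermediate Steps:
Q(d, P) = -8*d/(P + d) (Q(d, P) = -4*(d + d)/(d + P) = -4*2*d/(P + d) = -8*d/(P + d))
(-4141 - 1*(-13644))*Q(-1, z) = (-4141 - 1*(-13644))*(-8*(-1)/(-4 - 1)) = (-4141 + 13644)*(-8*(-1)/(-5)) = 9503*(-8*(-1)*(-⅕)) = 9503*(-8/5) = -76024/5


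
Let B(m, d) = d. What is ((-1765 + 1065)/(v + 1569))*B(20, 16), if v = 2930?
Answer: -11200/4499 ≈ -2.4894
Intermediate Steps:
((-1765 + 1065)/(v + 1569))*B(20, 16) = ((-1765 + 1065)/(2930 + 1569))*16 = -700/4499*16 = -11200/4499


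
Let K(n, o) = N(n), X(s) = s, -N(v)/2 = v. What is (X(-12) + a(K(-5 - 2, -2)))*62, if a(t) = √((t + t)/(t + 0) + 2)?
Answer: -620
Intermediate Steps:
N(v) = -2*v
K(n, o) = -2*n
a(t) = 2 (a(t) = √((2*t)/t + 2) = √(2 + 2) = √4 = 2)
(X(-12) + a(K(-5 - 2, -2)))*62 = (-12 + 2)*62 = -10*62 = -620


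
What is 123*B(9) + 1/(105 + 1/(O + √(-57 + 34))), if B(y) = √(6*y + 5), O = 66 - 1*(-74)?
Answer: 1/(105 + 1/(140 + I*√23)) + 123*√59 ≈ 944.79 + 2.216e-8*I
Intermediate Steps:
O = 140 (O = 66 + 74 = 140)
B(y) = √(5 + 6*y)
123*B(9) + 1/(105 + 1/(O + √(-57 + 34))) = 123*√(5 + 6*9) + 1/(105 + 1/(140 + √(-57 + 34))) = 123*√(5 + 54) + 1/(105 + 1/(140 + √(-23))) = 123*√59 + 1/(105 + 1/(140 + I*√23)) = 1/(105 + 1/(140 + I*√23)) + 123*√59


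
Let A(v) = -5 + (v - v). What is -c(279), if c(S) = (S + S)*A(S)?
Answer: 2790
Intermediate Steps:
A(v) = -5 (A(v) = -5 + 0 = -5)
c(S) = -10*S (c(S) = (S + S)*(-5) = (2*S)*(-5) = -10*S)
-c(279) = -(-10)*279 = -1*(-2790) = 2790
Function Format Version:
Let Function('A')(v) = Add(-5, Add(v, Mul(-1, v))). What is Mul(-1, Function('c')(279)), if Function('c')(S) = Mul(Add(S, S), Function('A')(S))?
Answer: 2790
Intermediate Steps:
Function('A')(v) = -5 (Function('A')(v) = Add(-5, 0) = -5)
Function('c')(S) = Mul(-10, S) (Function('c')(S) = Mul(Add(S, S), -5) = Mul(Mul(2, S), -5) = Mul(-10, S))
Mul(-1, Function('c')(279)) = Mul(-1, Mul(-10, 279)) = Mul(-1, -2790) = 2790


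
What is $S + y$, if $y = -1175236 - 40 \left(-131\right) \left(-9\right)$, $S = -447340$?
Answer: $-1669736$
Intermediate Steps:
$y = -1222396$ ($y = -1175236 - \left(-5240\right) \left(-9\right) = -1175236 - 47160 = -1222396$)
$S + y = -447340 - 1222396 = -1669736$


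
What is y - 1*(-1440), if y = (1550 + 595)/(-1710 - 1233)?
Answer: 1411925/981 ≈ 1439.3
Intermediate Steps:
y = -715/981 (y = 2145/(-2943) = 2145*(-1/2943) = -715/981 ≈ -0.72885)
y - 1*(-1440) = -715/981 - 1*(-1440) = -715/981 + 1440 = 1411925/981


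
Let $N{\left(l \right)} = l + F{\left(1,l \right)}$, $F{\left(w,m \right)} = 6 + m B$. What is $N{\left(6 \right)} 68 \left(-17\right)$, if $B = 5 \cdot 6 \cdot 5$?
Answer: $-1054272$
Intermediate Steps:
$B = 150$ ($B = 30 \cdot 5 = 150$)
$F{\left(w,m \right)} = 6 + 150 m$ ($F{\left(w,m \right)} = 6 + m 150 = 6 + 150 m$)
$N{\left(l \right)} = 6 + 151 l$ ($N{\left(l \right)} = l + \left(6 + 150 l\right) = 6 + 151 l$)
$N{\left(6 \right)} 68 \left(-17\right) = \left(6 + 151 \cdot 6\right) 68 \left(-17\right) = \left(6 + 906\right) 68 \left(-17\right) = 912 \cdot 68 \left(-17\right) = 62016 \left(-17\right) = -1054272$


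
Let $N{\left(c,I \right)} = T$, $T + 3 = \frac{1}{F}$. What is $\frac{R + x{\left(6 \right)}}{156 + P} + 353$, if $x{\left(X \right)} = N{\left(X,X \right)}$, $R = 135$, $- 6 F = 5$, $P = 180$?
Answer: $\frac{98949}{280} \approx 353.39$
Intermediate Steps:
$F = - \frac{5}{6}$ ($F = \left(- \frac{1}{6}\right) 5 = - \frac{5}{6} \approx -0.83333$)
$T = - \frac{21}{5}$ ($T = -3 + \frac{1}{- \frac{5}{6}} = -3 - \frac{6}{5} = - \frac{21}{5} \approx -4.2$)
$N{\left(c,I \right)} = - \frac{21}{5}$
$x{\left(X \right)} = - \frac{21}{5}$
$\frac{R + x{\left(6 \right)}}{156 + P} + 353 = \frac{135 - \frac{21}{5}}{156 + 180} + 353 = \frac{654}{5 \cdot 336} + 353 = \frac{654}{5} \cdot \frac{1}{336} + 353 = \frac{109}{280} + 353 = \frac{98949}{280}$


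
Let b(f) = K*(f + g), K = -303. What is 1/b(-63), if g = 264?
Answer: -1/60903 ≈ -1.6420e-5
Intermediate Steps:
b(f) = -79992 - 303*f (b(f) = -303*(f + 264) = -303*(264 + f) = -79992 - 303*f)
1/b(-63) = 1/(-79992 - 303*(-63)) = 1/(-79992 + 19089) = 1/(-60903) = -1/60903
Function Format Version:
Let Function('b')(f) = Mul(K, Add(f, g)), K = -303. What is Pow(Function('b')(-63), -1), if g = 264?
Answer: Rational(-1, 60903) ≈ -1.6420e-5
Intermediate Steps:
Function('b')(f) = Add(-79992, Mul(-303, f)) (Function('b')(f) = Mul(-303, Add(f, 264)) = Mul(-303, Add(264, f)) = Add(-79992, Mul(-303, f)))
Pow(Function('b')(-63), -1) = Pow(Add(-79992, Mul(-303, -63)), -1) = Pow(Add(-79992, 19089), -1) = Pow(-60903, -1) = Rational(-1, 60903)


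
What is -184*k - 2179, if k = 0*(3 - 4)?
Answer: -2179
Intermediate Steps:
k = 0 (k = 0*(-1) = 0)
-184*k - 2179 = -184*0 - 2179 = 0 - 2179 = -2179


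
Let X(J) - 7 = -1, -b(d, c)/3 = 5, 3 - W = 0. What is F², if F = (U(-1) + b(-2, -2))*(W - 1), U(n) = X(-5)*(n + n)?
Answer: 2916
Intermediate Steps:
W = 3 (W = 3 - 1*0 = 3 + 0 = 3)
b(d, c) = -15 (b(d, c) = -3*5 = -15)
X(J) = 6 (X(J) = 7 - 1 = 6)
U(n) = 12*n (U(n) = 6*(n + n) = 6*(2*n) = 12*n)
F = -54 (F = (12*(-1) - 15)*(3 - 1) = (-12 - 15)*2 = -27*2 = -54)
F² = (-54)² = 2916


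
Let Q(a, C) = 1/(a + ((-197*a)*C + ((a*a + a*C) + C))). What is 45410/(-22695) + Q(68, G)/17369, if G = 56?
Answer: -116987038242499/58467756723420 ≈ -2.0009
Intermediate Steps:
Q(a, C) = 1/(C + a + a² - 196*C*a) (Q(a, C) = 1/(a + (-197*C*a + ((a² + C*a) + C))) = 1/(a + (-197*C*a + (C + a² + C*a))) = 1/(a + (C + a² - 196*C*a)) = 1/(C + a + a² - 196*C*a))
45410/(-22695) + Q(68, G)/17369 = 45410/(-22695) + 1/((56 + 68 + 68² - 196*56*68)*17369) = 45410*(-1/22695) + (1/17369)/(56 + 68 + 4624 - 746368) = -9082/4539 + (1/17369)/(-741620) = -9082/4539 - 1/741620*1/17369 = -9082/4539 - 1/12881197780 = -116987038242499/58467756723420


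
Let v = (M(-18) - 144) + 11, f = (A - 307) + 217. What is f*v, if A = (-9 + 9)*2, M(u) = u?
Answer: 13590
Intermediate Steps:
A = 0 (A = 0*2 = 0)
f = -90 (f = (0 - 307) + 217 = -307 + 217 = -90)
v = -151 (v = (-18 - 144) + 11 = -162 + 11 = -151)
f*v = -90*(-151) = 13590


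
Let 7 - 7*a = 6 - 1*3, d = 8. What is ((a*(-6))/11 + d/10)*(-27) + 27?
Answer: 5319/385 ≈ 13.816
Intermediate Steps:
a = 4/7 (a = 1 - (6 - 1*3)/7 = 1 - (6 - 3)/7 = 1 - 1/7*3 = 1 - 3/7 = 4/7 ≈ 0.57143)
((a*(-6))/11 + d/10)*(-27) + 27 = (((4/7)*(-6))/11 + 8/10)*(-27) + 27 = (-24/7*1/11 + 8*(1/10))*(-27) + 27 = (-24/77 + 4/5)*(-27) + 27 = (188/385)*(-27) + 27 = -5076/385 + 27 = 5319/385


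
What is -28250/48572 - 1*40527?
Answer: -984252847/24286 ≈ -40528.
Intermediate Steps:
-28250/48572 - 1*40527 = -28250*1/48572 - 40527 = -14125/24286 - 40527 = -984252847/24286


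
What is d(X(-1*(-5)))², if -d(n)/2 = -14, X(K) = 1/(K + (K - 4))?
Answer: 784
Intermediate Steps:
X(K) = 1/(-4 + 2*K) (X(K) = 1/(K + (-4 + K)) = 1/(-4 + 2*K))
d(n) = 28 (d(n) = -2*(-14) = 28)
d(X(-1*(-5)))² = 28² = 784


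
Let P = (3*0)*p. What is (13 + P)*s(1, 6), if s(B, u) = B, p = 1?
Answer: 13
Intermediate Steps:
P = 0 (P = (3*0)*1 = 0*1 = 0)
(13 + P)*s(1, 6) = (13 + 0)*1 = 13*1 = 13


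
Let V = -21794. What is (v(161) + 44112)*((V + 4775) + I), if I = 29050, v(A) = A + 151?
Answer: 534465144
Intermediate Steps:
v(A) = 151 + A
(v(161) + 44112)*((V + 4775) + I) = ((151 + 161) + 44112)*((-21794 + 4775) + 29050) = (312 + 44112)*(-17019 + 29050) = 44424*12031 = 534465144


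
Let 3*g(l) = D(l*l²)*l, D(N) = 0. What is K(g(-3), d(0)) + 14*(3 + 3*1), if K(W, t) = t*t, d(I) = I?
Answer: 84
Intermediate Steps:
g(l) = 0 (g(l) = (0*l)/3 = (⅓)*0 = 0)
K(W, t) = t²
K(g(-3), d(0)) + 14*(3 + 3*1) = 0² + 14*(3 + 3*1) = 0 + 14*(3 + 3) = 0 + 14*6 = 0 + 84 = 84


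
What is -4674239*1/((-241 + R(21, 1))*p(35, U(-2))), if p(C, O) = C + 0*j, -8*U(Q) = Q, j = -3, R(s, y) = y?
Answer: 4674239/8400 ≈ 556.46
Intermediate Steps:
U(Q) = -Q/8
p(C, O) = C (p(C, O) = C + 0*(-3) = C + 0 = C)
-4674239*1/((-241 + R(21, 1))*p(35, U(-2))) = -4674239*1/(35*(-241 + 1)) = -4674239/(35*(-240)) = -4674239/(-8400) = -4674239*(-1/8400) = 4674239/8400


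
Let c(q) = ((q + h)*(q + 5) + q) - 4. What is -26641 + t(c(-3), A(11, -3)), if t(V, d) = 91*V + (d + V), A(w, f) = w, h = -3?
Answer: -28378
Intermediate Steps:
c(q) = -4 + q + (-3 + q)*(5 + q) (c(q) = ((q - 3)*(q + 5) + q) - 4 = ((-3 + q)*(5 + q) + q) - 4 = (q + (-3 + q)*(5 + q)) - 4 = -4 + q + (-3 + q)*(5 + q))
t(V, d) = d + 92*V (t(V, d) = 91*V + (V + d) = d + 92*V)
-26641 + t(c(-3), A(11, -3)) = -26641 + (11 + 92*(-19 + (-3)² + 3*(-3))) = -26641 + (11 + 92*(-19 + 9 - 9)) = -26641 + (11 + 92*(-19)) = -26641 + (11 - 1748) = -26641 - 1737 = -28378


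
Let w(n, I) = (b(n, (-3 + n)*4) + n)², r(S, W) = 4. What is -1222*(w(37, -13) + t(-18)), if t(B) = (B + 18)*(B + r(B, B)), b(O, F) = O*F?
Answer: -31398997942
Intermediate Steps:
b(O, F) = F*O
t(B) = (4 + B)*(18 + B) (t(B) = (B + 18)*(B + 4) = (18 + B)*(4 + B) = (4 + B)*(18 + B))
w(n, I) = (n + n*(-12 + 4*n))² (w(n, I) = (((-3 + n)*4)*n + n)² = ((-12 + 4*n)*n + n)² = (n*(-12 + 4*n) + n)² = (n + n*(-12 + 4*n))²)
-1222*(w(37, -13) + t(-18)) = -1222*(37²*(-11 + 4*37)² + (72 + (-18)² + 22*(-18))) = -1222*(1369*(-11 + 148)² + (72 + 324 - 396)) = -1222*(1369*137² + 0) = -1222*(1369*18769 + 0) = -1222*(25694761 + 0) = -1222*25694761 = -31398997942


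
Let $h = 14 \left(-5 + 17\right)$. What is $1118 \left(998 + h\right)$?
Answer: $1303588$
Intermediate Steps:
$h = 168$ ($h = 14 \cdot 12 = 168$)
$1118 \left(998 + h\right) = 1118 \left(998 + 168\right) = 1118 \cdot 1166 = 1303588$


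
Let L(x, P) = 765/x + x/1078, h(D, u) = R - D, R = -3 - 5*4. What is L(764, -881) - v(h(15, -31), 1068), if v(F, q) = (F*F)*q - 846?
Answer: -634719413233/411796 ≈ -1.5413e+6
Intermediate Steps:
R = -23 (R = -3 - 20 = -23)
h(D, u) = -23 - D
v(F, q) = -846 + q*F² (v(F, q) = F²*q - 846 = q*F² - 846 = -846 + q*F²)
L(x, P) = 765/x + x/1078 (L(x, P) = 765/x + x*(1/1078) = 765/x + x/1078)
L(764, -881) - v(h(15, -31), 1068) = (765/764 + (1/1078)*764) - (-846 + 1068*(-23 - 1*15)²) = (765*(1/764) + 382/539) - (-846 + 1068*(-23 - 15)²) = (765/764 + 382/539) - (-846 + 1068*(-38)²) = 704183/411796 - (-846 + 1068*1444) = 704183/411796 - (-846 + 1542192) = 704183/411796 - 1*1541346 = 704183/411796 - 1541346 = -634719413233/411796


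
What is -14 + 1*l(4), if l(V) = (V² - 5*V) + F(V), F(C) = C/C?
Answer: -17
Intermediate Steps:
F(C) = 1
l(V) = 1 + V² - 5*V (l(V) = (V² - 5*V) + 1 = 1 + V² - 5*V)
-14 + 1*l(4) = -14 + 1*(1 + 4² - 5*4) = -14 + 1*(1 + 16 - 20) = -14 + 1*(-3) = -14 - 3 = -17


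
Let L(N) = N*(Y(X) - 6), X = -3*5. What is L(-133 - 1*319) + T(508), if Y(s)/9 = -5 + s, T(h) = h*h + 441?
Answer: 342577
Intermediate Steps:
T(h) = 441 + h² (T(h) = h² + 441 = 441 + h²)
X = -15
Y(s) = -45 + 9*s (Y(s) = 9*(-5 + s) = -45 + 9*s)
L(N) = -186*N (L(N) = N*((-45 + 9*(-15)) - 6) = N*((-45 - 135) - 6) = N*(-180 - 6) = N*(-186) = -186*N)
L(-133 - 1*319) + T(508) = -186*(-133 - 1*319) + (441 + 508²) = -186*(-133 - 319) + (441 + 258064) = -186*(-452) + 258505 = 84072 + 258505 = 342577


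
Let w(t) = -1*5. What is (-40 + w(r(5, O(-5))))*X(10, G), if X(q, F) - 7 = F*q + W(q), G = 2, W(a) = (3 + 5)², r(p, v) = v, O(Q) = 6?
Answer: -4095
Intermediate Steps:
w(t) = -5
W(a) = 64 (W(a) = 8² = 64)
X(q, F) = 71 + F*q (X(q, F) = 7 + (F*q + 64) = 7 + (64 + F*q) = 71 + F*q)
(-40 + w(r(5, O(-5))))*X(10, G) = (-40 - 5)*(71 + 2*10) = -45*(71 + 20) = -45*91 = -4095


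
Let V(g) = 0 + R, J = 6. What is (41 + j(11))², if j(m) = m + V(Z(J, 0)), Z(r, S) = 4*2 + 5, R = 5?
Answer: 3249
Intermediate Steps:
Z(r, S) = 13 (Z(r, S) = 8 + 5 = 13)
V(g) = 5 (V(g) = 0 + 5 = 5)
j(m) = 5 + m (j(m) = m + 5 = 5 + m)
(41 + j(11))² = (41 + (5 + 11))² = (41 + 16)² = 57² = 3249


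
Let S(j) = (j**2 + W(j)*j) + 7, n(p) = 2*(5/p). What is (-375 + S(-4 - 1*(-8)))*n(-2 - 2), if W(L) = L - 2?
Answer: 860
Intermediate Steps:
W(L) = -2 + L
n(p) = 10/p
S(j) = 7 + j**2 + j*(-2 + j) (S(j) = (j**2 + (-2 + j)*j) + 7 = (j**2 + j*(-2 + j)) + 7 = 7 + j**2 + j*(-2 + j))
(-375 + S(-4 - 1*(-8)))*n(-2 - 2) = (-375 + (7 + (-4 - 1*(-8))**2 + (-4 - 1*(-8))*(-2 + (-4 - 1*(-8)))))*(10/(-2 - 2)) = (-375 + (7 + (-4 + 8)**2 + (-4 + 8)*(-2 + (-4 + 8))))*(10/(-4)) = (-375 + (7 + 4**2 + 4*(-2 + 4)))*(10*(-1/4)) = (-375 + (7 + 16 + 4*2))*(-5/2) = (-375 + (7 + 16 + 8))*(-5/2) = (-375 + 31)*(-5/2) = -344*(-5/2) = 860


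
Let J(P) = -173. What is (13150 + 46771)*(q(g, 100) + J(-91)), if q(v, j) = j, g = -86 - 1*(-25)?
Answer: -4374233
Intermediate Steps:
g = -61 (g = -86 + 25 = -61)
(13150 + 46771)*(q(g, 100) + J(-91)) = (13150 + 46771)*(100 - 173) = 59921*(-73) = -4374233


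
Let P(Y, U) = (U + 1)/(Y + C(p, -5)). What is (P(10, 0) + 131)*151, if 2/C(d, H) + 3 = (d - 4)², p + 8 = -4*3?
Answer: 113471215/5732 ≈ 19796.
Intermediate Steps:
p = -20 (p = -8 - 4*3 = -8 - 12 = -20)
C(d, H) = 2/(-3 + (-4 + d)²) (C(d, H) = 2/(-3 + (d - 4)²) = 2/(-3 + (-4 + d)²))
P(Y, U) = (1 + U)/(2/573 + Y) (P(Y, U) = (U + 1)/(Y + 2/(-3 + (-4 - 20)²)) = (1 + U)/(Y + 2/(-3 + (-24)²)) = (1 + U)/(Y + 2/(-3 + 576)) = (1 + U)/(Y + 2/573) = (1 + U)/(2/573 + Y))
(P(10, 0) + 131)*151 = (573*(1 + 0)/(2 + 573*10) + 131)*151 = (573*1/(2 + 5730) + 131)*151 = (573*1/5732 + 131)*151 = (573*(1/5732)*1 + 131)*151 = (573/5732 + 131)*151 = (751465/5732)*151 = 113471215/5732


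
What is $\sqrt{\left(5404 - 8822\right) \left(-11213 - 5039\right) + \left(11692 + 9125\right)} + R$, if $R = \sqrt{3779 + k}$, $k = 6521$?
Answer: $\sqrt{55570153} + 10 \sqrt{103} \approx 7556.0$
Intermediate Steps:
$R = 10 \sqrt{103}$ ($R = \sqrt{3779 + 6521} = \sqrt{10300} = 10 \sqrt{103} \approx 101.49$)
$\sqrt{\left(5404 - 8822\right) \left(-11213 - 5039\right) + \left(11692 + 9125\right)} + R = \sqrt{\left(5404 - 8822\right) \left(-11213 - 5039\right) + \left(11692 + 9125\right)} + 10 \sqrt{103} = \sqrt{\left(-3418\right) \left(-16252\right) + 20817} + 10 \sqrt{103} = \sqrt{55549336 + 20817} + 10 \sqrt{103} = \sqrt{55570153} + 10 \sqrt{103}$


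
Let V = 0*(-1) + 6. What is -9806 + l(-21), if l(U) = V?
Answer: -9800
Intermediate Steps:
V = 6 (V = 0 + 6 = 6)
l(U) = 6
-9806 + l(-21) = -9806 + 6 = -9800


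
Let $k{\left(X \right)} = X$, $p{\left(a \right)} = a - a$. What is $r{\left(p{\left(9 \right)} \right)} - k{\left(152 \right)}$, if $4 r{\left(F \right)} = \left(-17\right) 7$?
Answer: $- \frac{727}{4} \approx -181.75$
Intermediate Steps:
$p{\left(a \right)} = 0$
$r{\left(F \right)} = - \frac{119}{4}$ ($r{\left(F \right)} = \frac{\left(-17\right) 7}{4} = \frac{1}{4} \left(-119\right) = - \frac{119}{4}$)
$r{\left(p{\left(9 \right)} \right)} - k{\left(152 \right)} = - \frac{119}{4} - 152 = - \frac{727}{4}$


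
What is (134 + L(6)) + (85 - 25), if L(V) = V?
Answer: 200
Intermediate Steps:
(134 + L(6)) + (85 - 25) = (134 + 6) + (85 - 25) = 140 + 60 = 200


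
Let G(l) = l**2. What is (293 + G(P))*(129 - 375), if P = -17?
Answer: -143172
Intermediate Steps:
(293 + G(P))*(129 - 375) = (293 + (-17)**2)*(129 - 375) = (293 + 289)*(-246) = 582*(-246) = -143172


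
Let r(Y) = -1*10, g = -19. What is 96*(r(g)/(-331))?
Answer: 960/331 ≈ 2.9003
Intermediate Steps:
r(Y) = -10
96*(r(g)/(-331)) = 96*(-10/(-331)) = 96*(-10*(-1/331)) = 96*(10/331) = 960/331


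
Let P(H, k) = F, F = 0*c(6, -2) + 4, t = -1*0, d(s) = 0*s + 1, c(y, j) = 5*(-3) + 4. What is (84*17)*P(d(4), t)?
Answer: 5712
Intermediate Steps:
c(y, j) = -11 (c(y, j) = -15 + 4 = -11)
d(s) = 1 (d(s) = 0 + 1 = 1)
t = 0
F = 4 (F = 0*(-11) + 4 = 0 + 4 = 4)
P(H, k) = 4
(84*17)*P(d(4), t) = (84*17)*4 = 1428*4 = 5712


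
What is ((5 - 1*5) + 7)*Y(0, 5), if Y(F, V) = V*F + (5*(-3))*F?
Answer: 0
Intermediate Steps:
Y(F, V) = -15*F + F*V (Y(F, V) = F*V - 15*F = -15*F + F*V)
((5 - 1*5) + 7)*Y(0, 5) = ((5 - 1*5) + 7)*(0*(-15 + 5)) = ((5 - 5) + 7)*(0*(-10)) = (0 + 7)*0 = 7*0 = 0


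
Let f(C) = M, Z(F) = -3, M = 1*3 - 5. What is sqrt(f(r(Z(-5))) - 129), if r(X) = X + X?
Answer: I*sqrt(131) ≈ 11.446*I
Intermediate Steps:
M = -2 (M = 3 - 5 = -2)
r(X) = 2*X
f(C) = -2
sqrt(f(r(Z(-5))) - 129) = sqrt(-2 - 129) = sqrt(-131) = I*sqrt(131)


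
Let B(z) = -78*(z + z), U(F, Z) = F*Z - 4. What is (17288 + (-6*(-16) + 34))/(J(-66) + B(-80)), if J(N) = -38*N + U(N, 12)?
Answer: 8709/7096 ≈ 1.2273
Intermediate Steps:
U(F, Z) = -4 + F*Z
J(N) = -4 - 26*N (J(N) = -38*N + (-4 + N*12) = -38*N + (-4 + 12*N) = -4 - 26*N)
B(z) = -156*z
(17288 + (-6*(-16) + 34))/(J(-66) + B(-80)) = (17288 + (-6*(-16) + 34))/((-4 - 26*(-66)) - 156*(-80)) = (17288 + (96 + 34))/((-4 + 1716) + 12480) = (17288 + 130)/(1712 + 12480) = 17418/14192 = 17418*(1/14192) = 8709/7096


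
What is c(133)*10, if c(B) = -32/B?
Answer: -320/133 ≈ -2.4060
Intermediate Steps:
c(133)*10 = -32/133*10 = -320/133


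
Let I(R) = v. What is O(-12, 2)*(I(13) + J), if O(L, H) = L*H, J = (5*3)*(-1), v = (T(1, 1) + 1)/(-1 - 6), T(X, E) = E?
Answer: 2568/7 ≈ 366.86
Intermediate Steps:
v = -2/7 (v = (1 + 1)/(-1 - 6) = 2/(-7) = 2*(-⅐) = -2/7 ≈ -0.28571)
I(R) = -2/7
J = -15 (J = 15*(-1) = -15)
O(L, H) = H*L
O(-12, 2)*(I(13) + J) = (2*(-12))*(-2/7 - 15) = -24*(-107/7) = 2568/7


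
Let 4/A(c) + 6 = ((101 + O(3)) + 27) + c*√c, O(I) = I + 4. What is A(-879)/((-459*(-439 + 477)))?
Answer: -43/987170804280 - 293*I*√879/987170804280 ≈ -4.3559e-11 - 8.7997e-9*I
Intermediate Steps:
O(I) = 4 + I
A(c) = 4/(129 + c^(3/2)) (A(c) = 4/(-6 + (((101 + (4 + 3)) + 27) + c*√c)) = 4/(-6 + (((101 + 7) + 27) + c^(3/2))) = 4/(-6 + ((108 + 27) + c^(3/2))) = 4/(-6 + (135 + c^(3/2))) = 4/(129 + c^(3/2)))
A(-879)/((-459*(-439 + 477))) = (4/(129 + (-879)^(3/2)))/((-459*(-439 + 477))) = (4/(129 - 879*I*√879))/((-459*38)) = (4/(129 - 879*I*√879))/(-17442) = (4/(129 - 879*I*√879))*(-1/17442) = -2/(8721*(129 - 879*I*√879))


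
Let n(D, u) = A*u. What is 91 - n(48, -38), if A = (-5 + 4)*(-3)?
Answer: 205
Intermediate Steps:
A = 3 (A = -1*(-3) = 3)
n(D, u) = 3*u
91 - n(48, -38) = 91 - 3*(-38) = 91 - 1*(-114) = 91 + 114 = 205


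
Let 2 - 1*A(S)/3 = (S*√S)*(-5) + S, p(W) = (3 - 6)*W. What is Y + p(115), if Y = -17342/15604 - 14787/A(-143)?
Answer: -6582423822887/19017687080 - 234949*I*√143/4875080 ≈ -346.12 - 0.57631*I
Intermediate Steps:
p(W) = -3*W
A(S) = 6 - 3*S + 15*S^(3/2) (A(S) = 6 - 3*((S*√S)*(-5) + S) = 6 - 3*(S^(3/2)*(-5) + S) = 6 - 3*(-5*S^(3/2) + S) = 6 - 3*(S - 5*S^(3/2)) = 6 + (-3*S + 15*S^(3/2)) = 6 - 3*S + 15*S^(3/2))
Y = -8671/7802 - 14787/(435 - 2145*I*√143) (Y = -17342/15604 - 14787/(6 - 3*(-143) + 15*(-143)^(3/2)) = -17342*1/15604 - 14787/(6 + 429 + 15*(-143*I*√143)) = -8671/7802 - 14787/(6 + 429 - 2145*I*√143) = -8671/7802 - 14787/(435 - 2145*I*√143) ≈ -1.1212 - 0.57631*I)
Y + p(115) = (-21321780287/19017687080 - 234949*I*√143/4875080) - 3*115 = (-21321780287/19017687080 - 234949*I*√143/4875080) - 345 = -6582423822887/19017687080 - 234949*I*√143/4875080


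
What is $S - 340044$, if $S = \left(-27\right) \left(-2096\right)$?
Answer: $-283452$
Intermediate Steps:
$S = 56592$
$S - 340044 = 56592 - 340044 = -283452$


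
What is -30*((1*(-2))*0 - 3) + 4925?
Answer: 5015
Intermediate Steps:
-30*((1*(-2))*0 - 3) + 4925 = -30*(-2*0 - 3) + 4925 = -30*(0 - 3) + 4925 = -30*(-3) + 4925 = 90 + 4925 = 5015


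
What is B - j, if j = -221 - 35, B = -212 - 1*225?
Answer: -181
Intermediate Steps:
B = -437 (B = -212 - 225 = -437)
j = -256
B - j = -437 - 1*(-256) = -437 + 256 = -181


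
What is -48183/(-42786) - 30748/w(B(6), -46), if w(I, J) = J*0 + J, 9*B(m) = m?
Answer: 219633391/328026 ≈ 669.56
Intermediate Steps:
B(m) = m/9
w(I, J) = J (w(I, J) = 0 + J = J)
-48183/(-42786) - 30748/w(B(6), -46) = -48183/(-42786) - 30748/(-46) = -48183*(-1/42786) - 30748*(-1/46) = 16061/14262 + 15374/23 = 219633391/328026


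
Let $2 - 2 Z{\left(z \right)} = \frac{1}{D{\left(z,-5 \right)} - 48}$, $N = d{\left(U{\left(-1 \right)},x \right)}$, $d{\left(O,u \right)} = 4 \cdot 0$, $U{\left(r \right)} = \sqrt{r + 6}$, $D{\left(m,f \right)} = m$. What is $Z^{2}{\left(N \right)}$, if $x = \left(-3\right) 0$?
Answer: $\frac{9409}{9216} \approx 1.0209$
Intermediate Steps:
$U{\left(r \right)} = \sqrt{6 + r}$
$x = 0$
$d{\left(O,u \right)} = 0$
$N = 0$
$Z{\left(z \right)} = 1 - \frac{1}{2 \left(-48 + z\right)}$ ($Z{\left(z \right)} = 1 - \frac{1}{2 \left(z - 48\right)} = 1 - \frac{1}{2 \left(-48 + z\right)}$)
$Z^{2}{\left(N \right)} = \left(\frac{- \frac{97}{2} + 0}{-48 + 0}\right)^{2} = \left(\frac{1}{-48} \left(- \frac{97}{2}\right)\right)^{2} = \left(\left(- \frac{1}{48}\right) \left(- \frac{97}{2}\right)\right)^{2} = \left(\frac{97}{96}\right)^{2} = \frac{9409}{9216}$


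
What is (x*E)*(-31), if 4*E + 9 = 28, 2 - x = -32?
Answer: -10013/2 ≈ -5006.5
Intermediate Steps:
x = 34 (x = 2 - 1*(-32) = 2 + 32 = 34)
E = 19/4 (E = -9/4 + (¼)*28 = -9/4 + 7 = 19/4 ≈ 4.7500)
(x*E)*(-31) = (34*(19/4))*(-31) = (323/2)*(-31) = -10013/2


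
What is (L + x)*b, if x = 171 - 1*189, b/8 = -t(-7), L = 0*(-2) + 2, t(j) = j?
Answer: -896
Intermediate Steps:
L = 2 (L = 0 + 2 = 2)
b = 56 (b = 8*(-1*(-7)) = 8*7 = 56)
x = -18 (x = 171 - 189 = -18)
(L + x)*b = (2 - 18)*56 = -16*56 = -896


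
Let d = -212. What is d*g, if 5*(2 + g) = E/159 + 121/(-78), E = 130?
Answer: 29582/65 ≈ 455.11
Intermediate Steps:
g = -14791/6890 (g = -2 + (130/159 + 121/(-78))/5 = -2 + (130*(1/159) + 121*(-1/78))/5 = -2 + (130/159 - 121/78)/5 = -2 + (1/5)*(-1011/1378) = -2 - 1011/6890 = -14791/6890 ≈ -2.1467)
d*g = -212*(-14791/6890) = 29582/65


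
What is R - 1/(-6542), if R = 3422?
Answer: 22386725/6542 ≈ 3422.0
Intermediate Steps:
R - 1/(-6542) = 3422 - 1/(-6542) = 3422 - 1*(-1/6542) = 3422 + 1/6542 = 22386725/6542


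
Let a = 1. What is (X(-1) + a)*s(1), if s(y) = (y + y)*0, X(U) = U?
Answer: 0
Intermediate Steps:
s(y) = 0 (s(y) = (2*y)*0 = 0)
(X(-1) + a)*s(1) = (-1 + 1)*0 = 0*0 = 0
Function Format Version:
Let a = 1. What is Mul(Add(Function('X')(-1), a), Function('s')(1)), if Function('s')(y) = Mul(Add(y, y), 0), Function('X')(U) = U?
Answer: 0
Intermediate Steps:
Function('s')(y) = 0 (Function('s')(y) = Mul(Mul(2, y), 0) = 0)
Mul(Add(Function('X')(-1), a), Function('s')(1)) = Mul(Add(-1, 1), 0) = Mul(0, 0) = 0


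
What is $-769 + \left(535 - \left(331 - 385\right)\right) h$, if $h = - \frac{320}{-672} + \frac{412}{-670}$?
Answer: $- \frac{5984779}{7035} \approx -850.71$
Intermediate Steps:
$h = - \frac{976}{7035}$ ($h = \left(-320\right) \left(- \frac{1}{672}\right) + 412 \left(- \frac{1}{670}\right) = \frac{10}{21} - \frac{206}{335} = - \frac{976}{7035} \approx -0.13873$)
$-769 + \left(535 - \left(331 - 385\right)\right) h = -769 + \left(535 - \left(331 - 385\right)\right) \left(- \frac{976}{7035}\right) = -769 + \left(535 - -54\right) \left(- \frac{976}{7035}\right) = -769 + \left(535 + 54\right) \left(- \frac{976}{7035}\right) = -769 + 589 \left(- \frac{976}{7035}\right) = -769 - \frac{574864}{7035} = - \frac{5984779}{7035}$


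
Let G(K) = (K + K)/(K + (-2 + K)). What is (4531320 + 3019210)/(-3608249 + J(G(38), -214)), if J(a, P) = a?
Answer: -55873922/26701035 ≈ -2.0926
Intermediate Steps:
G(K) = 2*K/(-2 + 2*K) (G(K) = (2*K)/(-2 + 2*K) = 2*K/(-2 + 2*K))
(4531320 + 3019210)/(-3608249 + J(G(38), -214)) = (4531320 + 3019210)/(-3608249 + 38/(-1 + 38)) = 7550530/(-3608249 + 38/37) = 7550530/(-133505175/37) = 7550530*(-37/133505175) = -55873922/26701035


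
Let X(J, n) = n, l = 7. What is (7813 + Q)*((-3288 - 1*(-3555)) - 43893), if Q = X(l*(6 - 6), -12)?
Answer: -340326426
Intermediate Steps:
Q = -12
(7813 + Q)*((-3288 - 1*(-3555)) - 43893) = (7813 - 12)*((-3288 - 1*(-3555)) - 43893) = 7801*((-3288 + 3555) - 43893) = 7801*(267 - 43893) = 7801*(-43626) = -340326426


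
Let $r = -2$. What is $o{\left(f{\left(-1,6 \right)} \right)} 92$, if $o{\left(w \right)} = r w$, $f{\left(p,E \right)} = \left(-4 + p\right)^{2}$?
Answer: $-4600$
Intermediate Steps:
$o{\left(w \right)} = - 2 w$
$o{\left(f{\left(-1,6 \right)} \right)} 92 = - 2 \left(-4 - 1\right)^{2} \cdot 92 = - 2 \left(-5\right)^{2} \cdot 92 = \left(-2\right) 25 \cdot 92 = \left(-50\right) 92 = -4600$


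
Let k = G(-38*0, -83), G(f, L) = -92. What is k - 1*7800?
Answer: -7892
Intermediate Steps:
k = -92
k - 1*7800 = -92 - 1*7800 = -92 - 7800 = -7892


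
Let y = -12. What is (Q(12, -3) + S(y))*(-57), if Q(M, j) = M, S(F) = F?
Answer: 0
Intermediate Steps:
(Q(12, -3) + S(y))*(-57) = (12 - 12)*(-57) = 0*(-57) = 0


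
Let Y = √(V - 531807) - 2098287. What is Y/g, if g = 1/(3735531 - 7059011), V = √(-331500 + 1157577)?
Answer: 6973614878760 - 3323480*√(-531807 + √826077) ≈ 6.9736e+12 - 2.4216e+9*I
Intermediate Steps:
V = √826077 ≈ 908.89
Y = -2098287 + √(-531807 + √826077) (Y = √(√826077 - 531807) - 2098287 = √(-531807 + √826077) - 2098287 = -2098287 + √(-531807 + √826077) ≈ -2.0983e+6 + 728.63*I)
g = -1/3323480 (g = 1/(-3323480) = -1/3323480 ≈ -3.0089e-7)
Y/g = (-2098287 + I*√(531807 - √826077))/(-1/3323480) = (-2098287 + I*√(531807 - √826077))*(-3323480) = 6973614878760 - 3323480*I*√(531807 - √826077)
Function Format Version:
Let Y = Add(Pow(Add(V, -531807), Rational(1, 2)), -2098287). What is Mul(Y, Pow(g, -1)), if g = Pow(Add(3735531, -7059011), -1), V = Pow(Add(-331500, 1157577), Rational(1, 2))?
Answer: Add(6973614878760, Mul(-3323480, Pow(Add(-531807, Pow(826077, Rational(1, 2))), Rational(1, 2)))) ≈ Add(6.9736e+12, Mul(-2.4216e+9, I))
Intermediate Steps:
V = Pow(826077, Rational(1, 2)) ≈ 908.89
Y = Add(-2098287, Pow(Add(-531807, Pow(826077, Rational(1, 2))), Rational(1, 2))) (Y = Add(Pow(Add(Pow(826077, Rational(1, 2)), -531807), Rational(1, 2)), -2098287) = Add(Pow(Add(-531807, Pow(826077, Rational(1, 2))), Rational(1, 2)), -2098287) = Add(-2098287, Pow(Add(-531807, Pow(826077, Rational(1, 2))), Rational(1, 2))) ≈ Add(-2.0983e+6, Mul(728.63, I)))
g = Rational(-1, 3323480) (g = Pow(-3323480, -1) = Rational(-1, 3323480) ≈ -3.0089e-7)
Mul(Y, Pow(g, -1)) = Mul(Add(-2098287, Mul(I, Pow(Add(531807, Mul(-1, Pow(826077, Rational(1, 2)))), Rational(1, 2)))), Pow(Rational(-1, 3323480), -1)) = Mul(Add(-2098287, Mul(I, Pow(Add(531807, Mul(-1, Pow(826077, Rational(1, 2)))), Rational(1, 2)))), -3323480) = Add(6973614878760, Mul(-3323480, I, Pow(Add(531807, Mul(-1, Pow(826077, Rational(1, 2)))), Rational(1, 2))))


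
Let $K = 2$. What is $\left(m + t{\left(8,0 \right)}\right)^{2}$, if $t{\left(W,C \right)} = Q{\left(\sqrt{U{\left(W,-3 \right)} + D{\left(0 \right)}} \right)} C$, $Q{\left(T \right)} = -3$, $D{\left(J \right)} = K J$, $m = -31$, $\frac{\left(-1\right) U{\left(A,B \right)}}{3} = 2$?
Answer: $961$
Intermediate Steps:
$U{\left(A,B \right)} = -6$ ($U{\left(A,B \right)} = \left(-3\right) 2 = -6$)
$D{\left(J \right)} = 2 J$
$t{\left(W,C \right)} = - 3 C$
$\left(m + t{\left(8,0 \right)}\right)^{2} = \left(-31 - 0\right)^{2} = \left(-31 + 0\right)^{2} = \left(-31\right)^{2} = 961$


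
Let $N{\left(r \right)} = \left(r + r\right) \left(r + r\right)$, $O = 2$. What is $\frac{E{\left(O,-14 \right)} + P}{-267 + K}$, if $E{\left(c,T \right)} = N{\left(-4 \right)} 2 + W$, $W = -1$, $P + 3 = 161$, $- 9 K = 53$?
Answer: $- \frac{2565}{2456} \approx -1.0444$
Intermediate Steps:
$K = - \frac{53}{9}$ ($K = \left(- \frac{1}{9}\right) 53 = - \frac{53}{9} \approx -5.8889$)
$P = 158$ ($P = -3 + 161 = 158$)
$N{\left(r \right)} = 4 r^{2}$ ($N{\left(r \right)} = 2 r 2 r = 4 r^{2}$)
$E{\left(c,T \right)} = 127$ ($E{\left(c,T \right)} = 4 \left(-4\right)^{2} \cdot 2 - 1 = 4 \cdot 16 \cdot 2 - 1 = 64 \cdot 2 - 1 = 128 - 1 = 127$)
$\frac{E{\left(O,-14 \right)} + P}{-267 + K} = \frac{127 + 158}{-267 - \frac{53}{9}} = \frac{285}{- \frac{2456}{9}} = 285 \left(- \frac{9}{2456}\right) = - \frac{2565}{2456}$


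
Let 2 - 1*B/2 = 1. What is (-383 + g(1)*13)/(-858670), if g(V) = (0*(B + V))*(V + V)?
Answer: 383/858670 ≈ 0.00044604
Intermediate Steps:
B = 2 (B = 4 - 2*1 = 4 - 2 = 2)
g(V) = 0 (g(V) = (0*(2 + V))*(V + V) = 0*(2*V) = 0)
(-383 + g(1)*13)/(-858670) = (-383 + 0*13)/(-858670) = (-383 + 0)*(-1/858670) = -383*(-1/858670) = 383/858670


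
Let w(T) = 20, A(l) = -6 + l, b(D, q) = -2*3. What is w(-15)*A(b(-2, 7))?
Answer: -240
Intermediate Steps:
b(D, q) = -6
w(-15)*A(b(-2, 7)) = 20*(-6 - 6) = 20*(-12) = -240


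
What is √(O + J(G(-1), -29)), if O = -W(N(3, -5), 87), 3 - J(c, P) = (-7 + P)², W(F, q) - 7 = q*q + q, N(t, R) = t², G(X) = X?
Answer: 2*I*√2239 ≈ 94.636*I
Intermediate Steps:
W(F, q) = 7 + q + q² (W(F, q) = 7 + (q*q + q) = 7 + (q² + q) = 7 + (q + q²) = 7 + q + q²)
J(c, P) = 3 - (-7 + P)²
O = -7663 (O = -(7 + 87 + 87²) = -(7 + 87 + 7569) = -1*7663 = -7663)
√(O + J(G(-1), -29)) = √(-7663 + (3 - (-7 - 29)²)) = √(-7663 + (3 - 1*(-36)²)) = √(-7663 + (3 - 1*1296)) = √(-7663 + (3 - 1296)) = √(-7663 - 1293) = √(-8956) = 2*I*√2239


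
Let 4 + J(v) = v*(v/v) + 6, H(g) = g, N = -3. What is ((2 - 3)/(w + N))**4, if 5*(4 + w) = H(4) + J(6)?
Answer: 625/279841 ≈ 0.0022334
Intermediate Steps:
J(v) = 2 + v (J(v) = -4 + (v*(v/v) + 6) = -4 + (v*1 + 6) = -4 + (v + 6) = -4 + (6 + v) = 2 + v)
w = -8/5 (w = -4 + (4 + (2 + 6))/5 = -4 + (4 + 8)/5 = -4 + (1/5)*12 = -4 + 12/5 = -8/5 ≈ -1.6000)
((2 - 3)/(w + N))**4 = ((2 - 3)/(-8/5 - 3))**4 = (-1/(-23/5))**4 = (-1*(-5/23))**4 = (5/23)**4 = 625/279841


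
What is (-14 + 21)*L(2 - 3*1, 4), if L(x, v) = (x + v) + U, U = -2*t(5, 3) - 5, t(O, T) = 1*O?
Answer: -84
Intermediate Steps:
t(O, T) = O
U = -15 (U = -2*5 - 5 = -10 - 5 = -15)
L(x, v) = -15 + v + x (L(x, v) = (x + v) - 15 = (v + x) - 15 = -15 + v + x)
(-14 + 21)*L(2 - 3*1, 4) = (-14 + 21)*(-15 + 4 + (2 - 3*1)) = 7*(-15 + 4 + (2 - 3)) = 7*(-15 + 4 - 1) = 7*(-12) = -84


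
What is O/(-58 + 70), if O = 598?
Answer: 299/6 ≈ 49.833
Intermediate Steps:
O/(-58 + 70) = 598/(-58 + 70) = 598/12 = 598*(1/12) = 299/6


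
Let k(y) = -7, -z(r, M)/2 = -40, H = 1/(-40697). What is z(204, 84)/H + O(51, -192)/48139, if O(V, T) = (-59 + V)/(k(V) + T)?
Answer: -31189077097352/9579661 ≈ -3.2558e+6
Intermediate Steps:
H = -1/40697 ≈ -2.4572e-5
z(r, M) = 80 (z(r, M) = -2*(-40) = 80)
O(V, T) = (-59 + V)/(-7 + T)
z(204, 84)/H + O(51, -192)/48139 = 80/(-1/40697) + ((-59 + 51)/(-7 - 192))/48139 = 80*(-40697) + (-8/(-199))*(1/48139) = -3255760 - 1/199*(-8)*(1/48139) = -3255760 + (8/199)*(1/48139) = -3255760 + 8/9579661 = -31189077097352/9579661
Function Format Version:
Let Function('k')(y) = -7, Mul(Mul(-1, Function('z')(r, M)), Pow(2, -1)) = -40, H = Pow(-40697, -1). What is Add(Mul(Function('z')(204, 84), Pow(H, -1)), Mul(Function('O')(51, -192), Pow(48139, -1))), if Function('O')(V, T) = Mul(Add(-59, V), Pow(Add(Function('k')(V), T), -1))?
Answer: Rational(-31189077097352, 9579661) ≈ -3.2558e+6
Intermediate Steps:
H = Rational(-1, 40697) ≈ -2.4572e-5
Function('z')(r, M) = 80 (Function('z')(r, M) = Mul(-2, -40) = 80)
Function('O')(V, T) = Mul(Pow(Add(-7, T), -1), Add(-59, V)) (Function('O')(V, T) = Mul(Add(-59, V), Pow(Add(-7, T), -1)) = Mul(Pow(Add(-7, T), -1), Add(-59, V)))
Add(Mul(Function('z')(204, 84), Pow(H, -1)), Mul(Function('O')(51, -192), Pow(48139, -1))) = Add(Mul(80, Pow(Rational(-1, 40697), -1)), Mul(Mul(Pow(Add(-7, -192), -1), Add(-59, 51)), Pow(48139, -1))) = Add(Mul(80, -40697), Mul(Mul(Pow(-199, -1), -8), Rational(1, 48139))) = Add(-3255760, Mul(Mul(Rational(-1, 199), -8), Rational(1, 48139))) = Add(-3255760, Mul(Rational(8, 199), Rational(1, 48139))) = Add(-3255760, Rational(8, 9579661)) = Rational(-31189077097352, 9579661)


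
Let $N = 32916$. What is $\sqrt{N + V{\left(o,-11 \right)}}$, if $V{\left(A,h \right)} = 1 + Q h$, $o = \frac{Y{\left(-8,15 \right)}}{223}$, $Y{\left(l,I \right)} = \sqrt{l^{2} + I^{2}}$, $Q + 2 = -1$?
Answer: $5 \sqrt{1318} \approx 181.52$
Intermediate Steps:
$Q = -3$ ($Q = -2 - 1 = -3$)
$Y{\left(l,I \right)} = \sqrt{I^{2} + l^{2}}$
$o = \frac{17}{223}$ ($o = \frac{\sqrt{15^{2} + \left(-8\right)^{2}}}{223} = \sqrt{225 + 64} \cdot \frac{1}{223} = \sqrt{289} \cdot \frac{1}{223} = 17 \cdot \frac{1}{223} = \frac{17}{223} \approx 0.076233$)
$V{\left(A,h \right)} = 1 - 3 h$
$\sqrt{N + V{\left(o,-11 \right)}} = \sqrt{32916 + \left(1 - -33\right)} = \sqrt{32916 + \left(1 + 33\right)} = \sqrt{32916 + 34} = \sqrt{32950} = 5 \sqrt{1318}$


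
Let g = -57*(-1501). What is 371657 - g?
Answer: 286100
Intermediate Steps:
g = 85557
371657 - g = 371657 - 1*85557 = 371657 - 85557 = 286100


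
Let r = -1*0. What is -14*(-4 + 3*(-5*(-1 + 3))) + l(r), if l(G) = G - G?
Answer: 476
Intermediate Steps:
r = 0
l(G) = 0
-14*(-4 + 3*(-5*(-1 + 3))) + l(r) = -14*(-4 + 3*(-5*(-1 + 3))) + 0 = -14*(-4 + 3*(-5*2)) + 0 = -14*(-4 + 3*(-10)) + 0 = -14*(-4 - 30) + 0 = -14*(-34) + 0 = 476 + 0 = 476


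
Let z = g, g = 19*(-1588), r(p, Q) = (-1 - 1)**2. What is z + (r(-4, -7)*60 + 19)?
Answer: -29913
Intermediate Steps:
r(p, Q) = 4 (r(p, Q) = (-2)**2 = 4)
g = -30172
z = -30172
z + (r(-4, -7)*60 + 19) = -30172 + (4*60 + 19) = -30172 + (240 + 19) = -30172 + 259 = -29913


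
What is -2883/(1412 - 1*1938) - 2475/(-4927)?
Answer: 15506391/2591602 ≈ 5.9833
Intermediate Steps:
-2883/(1412 - 1*1938) - 2475/(-4927) = -2883/(1412 - 1938) - 2475*(-1/4927) = -2883/(-526) + 2475/4927 = -2883*(-1/526) + 2475/4927 = 2883/526 + 2475/4927 = 15506391/2591602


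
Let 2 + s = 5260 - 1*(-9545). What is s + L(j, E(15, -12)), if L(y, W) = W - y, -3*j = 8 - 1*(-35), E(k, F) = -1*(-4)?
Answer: 44464/3 ≈ 14821.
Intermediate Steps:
E(k, F) = 4
s = 14803 (s = -2 + (5260 - 1*(-9545)) = -2 + (5260 + 9545) = -2 + 14805 = 14803)
j = -43/3 (j = -(8 - 1*(-35))/3 = -(8 + 35)/3 = -⅓*43 = -43/3 ≈ -14.333)
s + L(j, E(15, -12)) = 14803 + (4 - 1*(-43/3)) = 14803 + (4 + 43/3) = 14803 + 55/3 = 44464/3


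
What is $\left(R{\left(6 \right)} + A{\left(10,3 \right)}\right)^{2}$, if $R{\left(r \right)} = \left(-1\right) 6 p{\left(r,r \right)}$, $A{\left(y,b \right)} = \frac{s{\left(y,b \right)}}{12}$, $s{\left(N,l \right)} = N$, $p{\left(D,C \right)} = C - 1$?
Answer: $\frac{30625}{36} \approx 850.69$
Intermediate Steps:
$p{\left(D,C \right)} = -1 + C$
$A{\left(y,b \right)} = \frac{y}{12}$
$R{\left(r \right)} = 6 - 6 r$ ($R{\left(r \right)} = \left(-1\right) 6 \left(-1 + r\right) = - 6 \left(-1 + r\right) = 6 - 6 r$)
$\left(R{\left(6 \right)} + A{\left(10,3 \right)}\right)^{2} = \left(\left(6 - 36\right) + \frac{1}{12} \cdot 10\right)^{2} = \left(\left(6 - 36\right) + \frac{5}{6}\right)^{2} = \left(-30 + \frac{5}{6}\right)^{2} = \left(- \frac{175}{6}\right)^{2} = \frac{30625}{36}$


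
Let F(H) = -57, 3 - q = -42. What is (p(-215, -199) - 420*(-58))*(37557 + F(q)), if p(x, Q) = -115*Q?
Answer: 1771687500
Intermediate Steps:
q = 45 (q = 3 - 1*(-42) = 3 + 42 = 45)
(p(-215, -199) - 420*(-58))*(37557 + F(q)) = (-115*(-199) - 420*(-58))*(37557 - 57) = (22885 + 24360)*37500 = 47245*37500 = 1771687500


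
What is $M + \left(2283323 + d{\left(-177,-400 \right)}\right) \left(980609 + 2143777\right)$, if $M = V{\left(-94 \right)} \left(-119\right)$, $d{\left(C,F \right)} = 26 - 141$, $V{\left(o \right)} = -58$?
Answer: $7133623117190$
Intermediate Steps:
$d{\left(C,F \right)} = -115$ ($d{\left(C,F \right)} = 26 - 141 = -115$)
$M = 6902$ ($M = \left(-58\right) \left(-119\right) = 6902$)
$M + \left(2283323 + d{\left(-177,-400 \right)}\right) \left(980609 + 2143777\right) = 6902 + \left(2283323 - 115\right) \left(980609 + 2143777\right) = 6902 + 2283208 \cdot 3124386 = 6902 + 7133623110288 = 7133623117190$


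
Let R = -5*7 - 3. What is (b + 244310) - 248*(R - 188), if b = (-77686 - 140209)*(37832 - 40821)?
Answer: 651588513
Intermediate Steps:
R = -38 (R = -35 - 3 = -38)
b = 651288155 (b = -217895*(-2989) = 651288155)
(b + 244310) - 248*(R - 188) = (651288155 + 244310) - 248*(-38 - 188) = 651532465 - 248*(-226) = 651532465 + 56048 = 651588513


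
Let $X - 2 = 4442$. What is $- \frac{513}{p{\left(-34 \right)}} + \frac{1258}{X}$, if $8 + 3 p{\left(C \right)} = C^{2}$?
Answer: $- \frac{1348783}{1275428} \approx -1.0575$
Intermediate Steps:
$X = 4444$ ($X = 2 + 4442 = 4444$)
$p{\left(C \right)} = - \frac{8}{3} + \frac{C^{2}}{3}$
$- \frac{513}{p{\left(-34 \right)}} + \frac{1258}{X} = - \frac{513}{- \frac{8}{3} + \frac{\left(-34\right)^{2}}{3}} + \frac{1258}{4444} = - \frac{513}{- \frac{8}{3} + \frac{1}{3} \cdot 1156} + 1258 \cdot \frac{1}{4444} = - \frac{513}{- \frac{8}{3} + \frac{1156}{3}} + \frac{629}{2222} = - \frac{513}{\frac{1148}{3}} + \frac{629}{2222} = \left(-513\right) \frac{3}{1148} + \frac{629}{2222} = - \frac{1539}{1148} + \frac{629}{2222} = - \frac{1348783}{1275428}$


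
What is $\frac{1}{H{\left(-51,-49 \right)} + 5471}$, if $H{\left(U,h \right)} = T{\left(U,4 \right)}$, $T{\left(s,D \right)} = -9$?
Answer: $\frac{1}{5462} \approx 0.00018308$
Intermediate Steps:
$H{\left(U,h \right)} = -9$
$\frac{1}{H{\left(-51,-49 \right)} + 5471} = \frac{1}{-9 + 5471} = \frac{1}{5462}$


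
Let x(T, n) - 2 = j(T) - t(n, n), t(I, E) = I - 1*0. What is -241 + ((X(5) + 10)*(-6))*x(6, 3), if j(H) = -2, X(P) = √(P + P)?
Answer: -61 + 18*√10 ≈ -4.0790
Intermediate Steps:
t(I, E) = I (t(I, E) = I + 0 = I)
X(P) = √2*√P (X(P) = √(2*P) = √2*√P)
x(T, n) = -n (x(T, n) = 2 + (-2 - n) = -n)
-241 + ((X(5) + 10)*(-6))*x(6, 3) = -241 + ((√2*√5 + 10)*(-6))*(-1*3) = -241 + ((√10 + 10)*(-6))*(-3) = -241 + ((10 + √10)*(-6))*(-3) = -241 + (-60 - 6*√10)*(-3) = -241 + (180 + 18*√10) = -61 + 18*√10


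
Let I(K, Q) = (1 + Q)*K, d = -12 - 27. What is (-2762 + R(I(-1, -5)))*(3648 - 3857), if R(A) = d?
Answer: 585409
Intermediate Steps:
d = -39
I(K, Q) = K*(1 + Q)
R(A) = -39
(-2762 + R(I(-1, -5)))*(3648 - 3857) = (-2762 - 39)*(3648 - 3857) = -2801*(-209) = 585409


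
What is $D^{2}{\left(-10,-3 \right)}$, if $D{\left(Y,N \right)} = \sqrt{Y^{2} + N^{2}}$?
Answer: $109$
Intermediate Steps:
$D{\left(Y,N \right)} = \sqrt{N^{2} + Y^{2}}$
$D^{2}{\left(-10,-3 \right)} = \left(\sqrt{\left(-3\right)^{2} + \left(-10\right)^{2}}\right)^{2} = \left(\sqrt{9 + 100}\right)^{2} = \left(\sqrt{109}\right)^{2} = 109$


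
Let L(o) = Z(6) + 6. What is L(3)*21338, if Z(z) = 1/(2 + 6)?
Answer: 522781/4 ≈ 1.3070e+5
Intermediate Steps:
Z(z) = 1/8
L(o) = 49/8 (L(o) = 1/8 + 6 = 49/8)
L(3)*21338 = (49/8)*21338 = 522781/4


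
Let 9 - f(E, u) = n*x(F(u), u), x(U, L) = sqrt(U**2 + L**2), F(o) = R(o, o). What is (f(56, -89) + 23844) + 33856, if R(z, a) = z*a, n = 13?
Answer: 57709 - 1157*sqrt(7922) ≈ -45271.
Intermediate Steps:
R(z, a) = a*z
F(o) = o**2 (F(o) = o*o = o**2)
x(U, L) = sqrt(L**2 + U**2)
f(E, u) = 9 - 13*sqrt(u**2 + u**4) (f(E, u) = 9 - 13*sqrt(u**2 + (u**2)**2) = 9 - 13*sqrt(u**2 + u**4))
(f(56, -89) + 23844) + 33856 = ((9 - 13*sqrt((-89)**2 + (-89)**4)) + 23844) + 33856 = ((9 - 13*sqrt(7921 + 62742241)) + 23844) + 33856 = ((9 - 1157*sqrt(7922)) + 23844) + 33856 = (23853 - 1157*sqrt(7922)) + 33856 = 57709 - 1157*sqrt(7922)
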